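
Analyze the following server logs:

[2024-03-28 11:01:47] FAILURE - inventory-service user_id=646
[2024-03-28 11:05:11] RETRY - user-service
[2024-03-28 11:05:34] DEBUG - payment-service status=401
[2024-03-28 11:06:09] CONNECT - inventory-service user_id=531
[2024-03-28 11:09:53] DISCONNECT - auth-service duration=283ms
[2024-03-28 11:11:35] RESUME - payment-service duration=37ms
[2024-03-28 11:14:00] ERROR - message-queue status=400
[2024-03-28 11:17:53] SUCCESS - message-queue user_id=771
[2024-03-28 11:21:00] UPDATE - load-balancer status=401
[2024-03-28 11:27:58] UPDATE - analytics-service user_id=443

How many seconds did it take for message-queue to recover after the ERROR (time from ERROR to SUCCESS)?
233

To calculate recovery time:

1. Find ERROR event for message-queue: 2024-03-28 11:14:00
2. Find next SUCCESS event for message-queue: 2024-03-28 11:17:53
3. Recovery time: 2024-03-28 11:17:53 - 2024-03-28 11:14:00 = 233 seconds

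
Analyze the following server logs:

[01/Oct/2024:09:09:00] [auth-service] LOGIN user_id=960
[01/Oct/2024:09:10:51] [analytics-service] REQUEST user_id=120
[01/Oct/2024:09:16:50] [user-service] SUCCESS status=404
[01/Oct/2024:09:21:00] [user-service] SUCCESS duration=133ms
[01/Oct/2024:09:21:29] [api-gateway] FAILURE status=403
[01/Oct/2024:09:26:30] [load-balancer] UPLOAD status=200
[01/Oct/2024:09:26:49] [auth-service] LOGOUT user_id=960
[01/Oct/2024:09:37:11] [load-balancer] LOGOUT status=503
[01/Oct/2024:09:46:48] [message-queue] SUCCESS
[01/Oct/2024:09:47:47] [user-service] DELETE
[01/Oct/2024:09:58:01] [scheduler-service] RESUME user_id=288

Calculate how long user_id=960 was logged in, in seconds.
1069

To calculate session duration:

1. Find LOGIN event for user_id=960: 01/Oct/2024:09:09:00
2. Find LOGOUT event for user_id=960: 01/Oct/2024:09:26:49
3. Session duration: 01/Oct/2024:09:26:49 - 01/Oct/2024:09:09:00 = 1069 seconds (17 minutes)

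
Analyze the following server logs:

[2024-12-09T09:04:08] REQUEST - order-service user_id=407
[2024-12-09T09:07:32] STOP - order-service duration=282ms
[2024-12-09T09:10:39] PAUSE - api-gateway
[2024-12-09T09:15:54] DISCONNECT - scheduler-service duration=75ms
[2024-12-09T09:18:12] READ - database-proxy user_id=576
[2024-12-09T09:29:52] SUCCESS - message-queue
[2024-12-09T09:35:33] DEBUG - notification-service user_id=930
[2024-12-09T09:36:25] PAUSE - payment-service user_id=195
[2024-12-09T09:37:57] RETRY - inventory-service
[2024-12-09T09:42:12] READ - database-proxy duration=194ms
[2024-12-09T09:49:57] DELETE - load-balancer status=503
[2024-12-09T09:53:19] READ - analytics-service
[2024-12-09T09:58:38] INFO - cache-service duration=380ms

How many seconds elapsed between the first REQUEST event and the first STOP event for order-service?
204

To find the time between events:

1. Locate the first REQUEST event for order-service: 2024-12-09T09:04:08
2. Locate the first STOP event for order-service: 2024-12-09T09:07:32
3. Calculate the difference: 2024-12-09T09:07:32 - 2024-12-09T09:04:08 = 204 seconds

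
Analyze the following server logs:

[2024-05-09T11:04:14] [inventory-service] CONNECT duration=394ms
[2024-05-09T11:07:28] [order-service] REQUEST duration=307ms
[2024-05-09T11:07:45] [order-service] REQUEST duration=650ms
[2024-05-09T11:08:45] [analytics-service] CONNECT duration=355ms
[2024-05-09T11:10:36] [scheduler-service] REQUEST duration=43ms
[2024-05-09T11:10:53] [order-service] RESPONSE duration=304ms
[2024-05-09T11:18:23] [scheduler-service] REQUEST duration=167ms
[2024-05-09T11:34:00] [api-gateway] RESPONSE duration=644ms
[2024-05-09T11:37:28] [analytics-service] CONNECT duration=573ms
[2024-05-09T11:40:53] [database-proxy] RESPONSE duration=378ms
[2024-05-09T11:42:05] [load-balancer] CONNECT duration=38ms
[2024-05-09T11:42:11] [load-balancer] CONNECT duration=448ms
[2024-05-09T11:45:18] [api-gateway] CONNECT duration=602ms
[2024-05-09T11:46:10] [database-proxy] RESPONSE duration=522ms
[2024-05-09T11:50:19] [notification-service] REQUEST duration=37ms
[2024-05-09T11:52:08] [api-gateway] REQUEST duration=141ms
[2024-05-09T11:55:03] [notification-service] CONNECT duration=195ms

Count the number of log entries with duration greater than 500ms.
5

To count timeouts:

1. Threshold: 500ms
2. Extract duration from each log entry
3. Count entries where duration > 500
4. Timeout count: 5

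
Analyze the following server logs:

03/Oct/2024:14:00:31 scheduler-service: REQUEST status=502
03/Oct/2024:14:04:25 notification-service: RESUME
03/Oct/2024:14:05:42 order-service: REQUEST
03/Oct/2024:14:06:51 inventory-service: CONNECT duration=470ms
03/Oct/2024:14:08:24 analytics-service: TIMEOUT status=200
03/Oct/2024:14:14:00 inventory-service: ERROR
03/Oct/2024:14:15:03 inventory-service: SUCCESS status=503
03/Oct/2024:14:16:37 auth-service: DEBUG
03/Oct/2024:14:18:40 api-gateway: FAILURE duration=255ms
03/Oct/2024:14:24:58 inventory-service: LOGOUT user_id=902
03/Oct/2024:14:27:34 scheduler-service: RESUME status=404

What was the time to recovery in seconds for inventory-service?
63

To calculate recovery time:

1. Find ERROR event for inventory-service: 03/Oct/2024:14:14:00
2. Find next SUCCESS event for inventory-service: 03/Oct/2024:14:15:03
3. Recovery time: 03/Oct/2024:14:15:03 - 03/Oct/2024:14:14:00 = 63 seconds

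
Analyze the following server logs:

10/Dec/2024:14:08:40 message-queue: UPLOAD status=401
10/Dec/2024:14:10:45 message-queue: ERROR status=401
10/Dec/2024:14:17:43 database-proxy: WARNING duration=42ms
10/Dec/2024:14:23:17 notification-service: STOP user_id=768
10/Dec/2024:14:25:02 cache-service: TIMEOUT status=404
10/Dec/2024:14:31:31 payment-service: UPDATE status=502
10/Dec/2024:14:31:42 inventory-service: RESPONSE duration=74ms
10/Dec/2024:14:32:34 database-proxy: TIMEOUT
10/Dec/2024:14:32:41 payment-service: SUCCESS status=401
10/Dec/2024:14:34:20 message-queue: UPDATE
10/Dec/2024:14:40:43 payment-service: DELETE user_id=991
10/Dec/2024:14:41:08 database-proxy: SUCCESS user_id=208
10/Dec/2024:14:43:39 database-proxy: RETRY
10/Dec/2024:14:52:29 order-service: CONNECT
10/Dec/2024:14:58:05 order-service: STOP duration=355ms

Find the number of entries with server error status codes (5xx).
1

To find matching entries:

1. Pattern to match: server error status codes (5xx)
2. Scan each log entry for the pattern
3. Count matches: 1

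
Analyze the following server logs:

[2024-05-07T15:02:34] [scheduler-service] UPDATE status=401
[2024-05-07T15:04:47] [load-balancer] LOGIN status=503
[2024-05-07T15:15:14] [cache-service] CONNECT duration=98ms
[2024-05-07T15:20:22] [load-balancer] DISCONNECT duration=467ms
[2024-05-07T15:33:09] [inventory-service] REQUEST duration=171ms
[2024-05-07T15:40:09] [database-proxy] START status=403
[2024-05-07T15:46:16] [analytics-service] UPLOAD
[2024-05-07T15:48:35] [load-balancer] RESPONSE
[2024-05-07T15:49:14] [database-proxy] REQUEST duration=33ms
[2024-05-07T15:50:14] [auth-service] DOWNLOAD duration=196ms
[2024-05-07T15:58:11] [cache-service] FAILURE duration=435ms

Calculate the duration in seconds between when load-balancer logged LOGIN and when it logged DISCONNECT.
935

To find the time between events:

1. Locate the first LOGIN event for load-balancer: 2024-05-07T15:04:47
2. Locate the first DISCONNECT event for load-balancer: 2024-05-07T15:20:22
3. Calculate the difference: 2024-05-07T15:20:22 - 2024-05-07T15:04:47 = 935 seconds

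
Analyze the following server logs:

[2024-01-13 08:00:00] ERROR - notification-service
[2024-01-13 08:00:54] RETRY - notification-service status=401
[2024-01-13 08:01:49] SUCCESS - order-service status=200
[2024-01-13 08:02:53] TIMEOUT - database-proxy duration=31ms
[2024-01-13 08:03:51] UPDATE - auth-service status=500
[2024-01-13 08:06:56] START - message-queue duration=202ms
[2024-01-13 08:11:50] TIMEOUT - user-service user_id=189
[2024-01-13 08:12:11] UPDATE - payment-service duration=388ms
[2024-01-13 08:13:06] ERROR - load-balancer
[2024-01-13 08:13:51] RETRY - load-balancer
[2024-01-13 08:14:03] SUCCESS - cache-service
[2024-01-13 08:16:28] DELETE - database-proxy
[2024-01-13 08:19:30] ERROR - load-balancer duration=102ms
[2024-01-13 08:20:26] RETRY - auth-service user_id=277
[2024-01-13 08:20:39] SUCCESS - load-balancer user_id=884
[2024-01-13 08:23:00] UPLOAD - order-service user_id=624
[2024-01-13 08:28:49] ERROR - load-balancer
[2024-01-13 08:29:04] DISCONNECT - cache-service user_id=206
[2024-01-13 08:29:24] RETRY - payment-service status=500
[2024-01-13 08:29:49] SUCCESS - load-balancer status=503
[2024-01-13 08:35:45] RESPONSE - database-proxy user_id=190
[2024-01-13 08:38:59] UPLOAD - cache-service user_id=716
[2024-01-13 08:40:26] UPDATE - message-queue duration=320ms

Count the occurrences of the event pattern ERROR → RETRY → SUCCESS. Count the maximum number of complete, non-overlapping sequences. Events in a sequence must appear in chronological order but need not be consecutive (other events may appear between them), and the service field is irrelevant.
4

To count sequences:

1. Look for pattern: ERROR → RETRY → SUCCESS
2. Greedily scan the log in chronological order, matching each sequence element in turn (ignoring service)
3. Each time the full pattern completes, increment the count and restart matching from the next event
4. Complete non-overlapping sequences found: 4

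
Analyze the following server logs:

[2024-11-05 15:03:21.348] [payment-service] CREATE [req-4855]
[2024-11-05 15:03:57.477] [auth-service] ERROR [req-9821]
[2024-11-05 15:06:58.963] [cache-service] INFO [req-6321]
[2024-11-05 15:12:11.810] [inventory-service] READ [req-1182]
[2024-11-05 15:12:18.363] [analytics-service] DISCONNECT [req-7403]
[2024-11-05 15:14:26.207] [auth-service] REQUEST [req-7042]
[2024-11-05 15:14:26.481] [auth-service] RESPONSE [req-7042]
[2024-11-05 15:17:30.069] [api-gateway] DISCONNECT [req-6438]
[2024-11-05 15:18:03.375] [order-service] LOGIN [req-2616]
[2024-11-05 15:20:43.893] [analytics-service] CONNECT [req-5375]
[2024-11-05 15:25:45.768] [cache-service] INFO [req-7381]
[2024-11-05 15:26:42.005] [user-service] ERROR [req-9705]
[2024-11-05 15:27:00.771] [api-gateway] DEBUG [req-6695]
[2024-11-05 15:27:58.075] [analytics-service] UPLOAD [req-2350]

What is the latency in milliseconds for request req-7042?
274

To calculate latency:

1. Find REQUEST with id req-7042: 2024-11-05 15:14:26.207
2. Find RESPONSE with id req-7042: 2024-11-05 15:14:26.481
3. Latency: 2024-11-05 15:14:26.481 - 2024-11-05 15:14:26.207 = 274ms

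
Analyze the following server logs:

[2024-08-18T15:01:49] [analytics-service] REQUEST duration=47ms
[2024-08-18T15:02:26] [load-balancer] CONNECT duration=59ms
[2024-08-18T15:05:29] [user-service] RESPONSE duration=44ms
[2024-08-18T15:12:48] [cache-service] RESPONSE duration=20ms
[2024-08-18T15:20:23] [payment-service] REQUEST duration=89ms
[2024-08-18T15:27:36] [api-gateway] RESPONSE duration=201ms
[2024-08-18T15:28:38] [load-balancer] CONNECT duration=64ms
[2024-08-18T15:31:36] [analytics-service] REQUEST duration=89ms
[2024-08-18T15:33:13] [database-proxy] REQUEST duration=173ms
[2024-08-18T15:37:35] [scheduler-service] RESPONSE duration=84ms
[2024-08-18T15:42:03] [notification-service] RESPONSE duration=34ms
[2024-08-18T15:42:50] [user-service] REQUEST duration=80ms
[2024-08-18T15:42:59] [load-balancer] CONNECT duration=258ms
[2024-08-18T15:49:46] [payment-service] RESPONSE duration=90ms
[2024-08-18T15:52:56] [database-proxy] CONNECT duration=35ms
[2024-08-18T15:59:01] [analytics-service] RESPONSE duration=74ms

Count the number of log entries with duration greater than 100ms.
3

To count timeouts:

1. Threshold: 100ms
2. Extract duration from each log entry
3. Count entries where duration > 100
4. Timeout count: 3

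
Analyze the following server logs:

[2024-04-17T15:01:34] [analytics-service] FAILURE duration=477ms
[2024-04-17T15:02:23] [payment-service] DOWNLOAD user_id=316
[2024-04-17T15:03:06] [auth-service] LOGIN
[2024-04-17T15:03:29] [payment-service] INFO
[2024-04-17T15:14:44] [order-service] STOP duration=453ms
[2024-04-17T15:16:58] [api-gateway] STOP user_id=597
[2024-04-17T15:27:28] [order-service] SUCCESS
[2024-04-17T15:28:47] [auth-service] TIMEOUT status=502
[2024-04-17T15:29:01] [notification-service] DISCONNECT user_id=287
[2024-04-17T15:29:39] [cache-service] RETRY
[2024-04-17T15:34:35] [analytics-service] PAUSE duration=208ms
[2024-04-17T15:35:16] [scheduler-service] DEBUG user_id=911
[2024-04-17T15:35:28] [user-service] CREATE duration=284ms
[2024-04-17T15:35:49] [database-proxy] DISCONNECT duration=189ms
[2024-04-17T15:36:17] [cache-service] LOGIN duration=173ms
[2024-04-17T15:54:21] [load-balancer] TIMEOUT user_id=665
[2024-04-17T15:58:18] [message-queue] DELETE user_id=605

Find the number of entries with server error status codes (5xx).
1

To find matching entries:

1. Pattern to match: server error status codes (5xx)
2. Scan each log entry for the pattern
3. Count matches: 1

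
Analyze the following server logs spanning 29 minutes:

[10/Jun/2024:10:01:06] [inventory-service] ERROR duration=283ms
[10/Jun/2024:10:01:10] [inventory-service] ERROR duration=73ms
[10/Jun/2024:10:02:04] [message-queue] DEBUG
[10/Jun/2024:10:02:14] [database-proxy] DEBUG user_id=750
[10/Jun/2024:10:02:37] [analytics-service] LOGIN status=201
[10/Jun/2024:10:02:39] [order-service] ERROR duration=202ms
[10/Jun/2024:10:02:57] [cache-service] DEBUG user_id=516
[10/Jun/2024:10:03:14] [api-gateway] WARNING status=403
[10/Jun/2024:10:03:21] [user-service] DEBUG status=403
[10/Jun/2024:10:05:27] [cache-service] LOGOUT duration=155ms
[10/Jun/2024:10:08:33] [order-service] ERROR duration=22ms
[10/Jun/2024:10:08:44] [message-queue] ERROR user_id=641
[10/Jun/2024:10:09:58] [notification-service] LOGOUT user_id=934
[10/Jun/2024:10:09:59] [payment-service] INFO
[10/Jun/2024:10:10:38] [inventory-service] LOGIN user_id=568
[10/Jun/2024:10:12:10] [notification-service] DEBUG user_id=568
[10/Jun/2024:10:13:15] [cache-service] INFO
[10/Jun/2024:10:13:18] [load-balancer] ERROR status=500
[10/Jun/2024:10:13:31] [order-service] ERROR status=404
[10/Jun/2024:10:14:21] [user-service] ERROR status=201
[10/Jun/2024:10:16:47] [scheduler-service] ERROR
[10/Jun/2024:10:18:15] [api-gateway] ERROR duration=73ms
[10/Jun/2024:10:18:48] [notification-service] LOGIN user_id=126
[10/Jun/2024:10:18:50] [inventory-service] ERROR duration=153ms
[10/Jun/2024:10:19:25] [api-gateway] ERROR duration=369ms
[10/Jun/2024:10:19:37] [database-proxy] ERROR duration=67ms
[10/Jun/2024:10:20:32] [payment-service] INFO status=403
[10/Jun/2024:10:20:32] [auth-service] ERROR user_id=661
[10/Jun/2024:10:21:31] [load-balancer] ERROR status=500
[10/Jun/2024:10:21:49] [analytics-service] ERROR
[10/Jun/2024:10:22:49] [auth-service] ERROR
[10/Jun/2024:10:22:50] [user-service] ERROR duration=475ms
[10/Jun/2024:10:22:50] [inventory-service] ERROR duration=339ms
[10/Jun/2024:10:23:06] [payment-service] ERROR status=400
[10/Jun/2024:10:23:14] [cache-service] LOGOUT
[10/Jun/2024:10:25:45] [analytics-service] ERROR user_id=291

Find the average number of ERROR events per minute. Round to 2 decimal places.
0.72

To calculate the rate:

1. Count total ERROR events: 21
2. Total time period: 29 minutes
3. Rate = 21 / 29 = 0.72 events per minute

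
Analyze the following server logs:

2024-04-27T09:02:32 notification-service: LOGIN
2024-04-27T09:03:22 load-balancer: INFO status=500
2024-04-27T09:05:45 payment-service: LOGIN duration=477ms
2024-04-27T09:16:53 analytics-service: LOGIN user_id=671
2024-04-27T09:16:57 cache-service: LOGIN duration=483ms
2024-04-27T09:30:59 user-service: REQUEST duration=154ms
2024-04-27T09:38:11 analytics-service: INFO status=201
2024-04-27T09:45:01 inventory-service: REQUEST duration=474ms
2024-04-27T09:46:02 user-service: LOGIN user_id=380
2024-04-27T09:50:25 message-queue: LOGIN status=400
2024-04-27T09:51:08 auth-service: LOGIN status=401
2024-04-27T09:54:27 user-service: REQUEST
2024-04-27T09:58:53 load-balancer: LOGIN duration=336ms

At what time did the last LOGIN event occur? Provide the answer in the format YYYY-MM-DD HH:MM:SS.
2024-04-27 09:58:53

To find the last event:

1. Filter for all LOGIN events
2. Sort by timestamp
3. Select the last one
4. Timestamp: 2024-04-27 09:58:53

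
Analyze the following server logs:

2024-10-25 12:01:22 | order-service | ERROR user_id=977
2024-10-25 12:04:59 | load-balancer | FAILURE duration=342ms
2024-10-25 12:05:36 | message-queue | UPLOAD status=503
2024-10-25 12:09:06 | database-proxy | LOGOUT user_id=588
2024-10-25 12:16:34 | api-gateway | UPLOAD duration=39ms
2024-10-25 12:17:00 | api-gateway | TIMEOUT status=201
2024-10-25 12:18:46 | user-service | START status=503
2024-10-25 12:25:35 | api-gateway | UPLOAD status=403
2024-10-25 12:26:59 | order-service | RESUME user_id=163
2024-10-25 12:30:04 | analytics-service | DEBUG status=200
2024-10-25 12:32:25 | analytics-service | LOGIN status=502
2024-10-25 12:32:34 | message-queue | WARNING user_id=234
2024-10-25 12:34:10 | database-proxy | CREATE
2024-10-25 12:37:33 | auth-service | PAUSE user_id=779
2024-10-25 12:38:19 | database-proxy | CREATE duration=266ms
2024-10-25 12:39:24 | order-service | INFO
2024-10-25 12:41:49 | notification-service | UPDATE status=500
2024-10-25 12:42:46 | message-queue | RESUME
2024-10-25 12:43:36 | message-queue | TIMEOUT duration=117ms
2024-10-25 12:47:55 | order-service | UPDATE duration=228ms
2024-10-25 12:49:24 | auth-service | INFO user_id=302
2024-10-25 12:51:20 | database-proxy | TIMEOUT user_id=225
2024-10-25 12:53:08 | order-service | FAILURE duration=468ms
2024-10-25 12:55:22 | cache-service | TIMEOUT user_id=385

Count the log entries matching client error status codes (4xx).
1

To find matching entries:

1. Pattern to match: client error status codes (4xx)
2. Scan each log entry for the pattern
3. Count matches: 1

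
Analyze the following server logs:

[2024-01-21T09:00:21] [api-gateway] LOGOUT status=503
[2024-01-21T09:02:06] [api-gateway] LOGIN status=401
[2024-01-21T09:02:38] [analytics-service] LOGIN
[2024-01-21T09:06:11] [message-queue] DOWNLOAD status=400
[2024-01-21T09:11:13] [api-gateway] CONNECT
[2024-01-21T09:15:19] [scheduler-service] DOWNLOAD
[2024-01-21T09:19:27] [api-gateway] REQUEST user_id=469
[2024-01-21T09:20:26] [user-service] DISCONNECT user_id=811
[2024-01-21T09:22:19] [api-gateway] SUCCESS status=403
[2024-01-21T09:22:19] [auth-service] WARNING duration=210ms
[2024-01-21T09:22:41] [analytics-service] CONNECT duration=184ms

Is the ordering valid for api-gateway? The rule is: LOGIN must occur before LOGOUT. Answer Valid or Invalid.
Invalid

To validate ordering:

1. Required order: LOGIN → LOGOUT
2. Rule: LOGIN must occur before LOGOUT
3. Check actual order of events for api-gateway
4. Result: Invalid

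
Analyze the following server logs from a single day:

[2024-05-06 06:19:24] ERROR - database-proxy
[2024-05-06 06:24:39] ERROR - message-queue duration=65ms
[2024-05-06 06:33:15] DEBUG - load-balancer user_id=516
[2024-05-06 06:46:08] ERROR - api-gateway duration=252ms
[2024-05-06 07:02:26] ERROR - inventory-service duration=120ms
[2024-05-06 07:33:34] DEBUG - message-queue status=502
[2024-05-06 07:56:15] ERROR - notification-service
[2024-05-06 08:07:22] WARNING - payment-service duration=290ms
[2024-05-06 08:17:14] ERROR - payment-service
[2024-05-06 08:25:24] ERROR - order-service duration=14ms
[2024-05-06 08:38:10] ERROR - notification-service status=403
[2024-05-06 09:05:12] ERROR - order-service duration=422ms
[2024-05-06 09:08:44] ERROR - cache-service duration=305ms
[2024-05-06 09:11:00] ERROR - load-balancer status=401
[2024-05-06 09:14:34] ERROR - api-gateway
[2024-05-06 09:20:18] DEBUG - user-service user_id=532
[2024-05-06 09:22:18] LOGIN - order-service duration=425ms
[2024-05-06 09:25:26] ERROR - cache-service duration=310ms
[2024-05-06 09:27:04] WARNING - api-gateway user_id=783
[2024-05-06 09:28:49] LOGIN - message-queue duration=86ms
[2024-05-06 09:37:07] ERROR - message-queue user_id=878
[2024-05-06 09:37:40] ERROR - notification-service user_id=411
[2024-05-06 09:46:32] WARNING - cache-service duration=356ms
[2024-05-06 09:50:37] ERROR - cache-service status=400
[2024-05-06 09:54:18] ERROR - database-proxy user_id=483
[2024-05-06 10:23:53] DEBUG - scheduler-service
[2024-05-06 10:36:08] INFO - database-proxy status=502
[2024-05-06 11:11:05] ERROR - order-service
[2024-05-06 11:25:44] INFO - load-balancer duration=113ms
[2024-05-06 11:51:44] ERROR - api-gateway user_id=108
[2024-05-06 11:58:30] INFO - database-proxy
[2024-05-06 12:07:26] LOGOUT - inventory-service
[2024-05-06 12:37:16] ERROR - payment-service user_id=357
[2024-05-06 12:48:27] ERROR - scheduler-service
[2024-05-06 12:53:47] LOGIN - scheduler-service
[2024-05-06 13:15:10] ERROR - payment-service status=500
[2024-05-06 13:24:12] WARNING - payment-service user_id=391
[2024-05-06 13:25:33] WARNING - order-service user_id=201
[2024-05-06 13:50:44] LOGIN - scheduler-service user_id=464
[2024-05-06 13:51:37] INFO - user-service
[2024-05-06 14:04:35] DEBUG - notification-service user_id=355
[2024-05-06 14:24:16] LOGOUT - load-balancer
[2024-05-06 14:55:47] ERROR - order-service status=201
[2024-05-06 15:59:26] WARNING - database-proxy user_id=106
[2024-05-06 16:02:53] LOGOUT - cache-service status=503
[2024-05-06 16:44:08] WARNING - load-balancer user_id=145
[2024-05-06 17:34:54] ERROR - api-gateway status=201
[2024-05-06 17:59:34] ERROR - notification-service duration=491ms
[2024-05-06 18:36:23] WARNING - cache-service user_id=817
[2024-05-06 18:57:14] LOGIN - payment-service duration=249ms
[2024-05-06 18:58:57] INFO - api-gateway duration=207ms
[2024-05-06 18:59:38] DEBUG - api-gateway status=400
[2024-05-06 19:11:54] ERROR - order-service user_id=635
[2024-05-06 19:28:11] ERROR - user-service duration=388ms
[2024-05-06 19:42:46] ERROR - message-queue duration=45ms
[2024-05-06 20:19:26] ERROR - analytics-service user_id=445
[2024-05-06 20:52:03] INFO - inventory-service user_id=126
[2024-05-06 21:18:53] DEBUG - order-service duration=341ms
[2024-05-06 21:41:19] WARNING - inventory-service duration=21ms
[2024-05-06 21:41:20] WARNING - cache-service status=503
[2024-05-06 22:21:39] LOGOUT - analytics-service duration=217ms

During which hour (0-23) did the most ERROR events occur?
9

To find the peak hour:

1. Group all ERROR events by hour
2. Count events in each hour
3. Find hour with maximum count
4. Peak hour: 9 (with 9 events)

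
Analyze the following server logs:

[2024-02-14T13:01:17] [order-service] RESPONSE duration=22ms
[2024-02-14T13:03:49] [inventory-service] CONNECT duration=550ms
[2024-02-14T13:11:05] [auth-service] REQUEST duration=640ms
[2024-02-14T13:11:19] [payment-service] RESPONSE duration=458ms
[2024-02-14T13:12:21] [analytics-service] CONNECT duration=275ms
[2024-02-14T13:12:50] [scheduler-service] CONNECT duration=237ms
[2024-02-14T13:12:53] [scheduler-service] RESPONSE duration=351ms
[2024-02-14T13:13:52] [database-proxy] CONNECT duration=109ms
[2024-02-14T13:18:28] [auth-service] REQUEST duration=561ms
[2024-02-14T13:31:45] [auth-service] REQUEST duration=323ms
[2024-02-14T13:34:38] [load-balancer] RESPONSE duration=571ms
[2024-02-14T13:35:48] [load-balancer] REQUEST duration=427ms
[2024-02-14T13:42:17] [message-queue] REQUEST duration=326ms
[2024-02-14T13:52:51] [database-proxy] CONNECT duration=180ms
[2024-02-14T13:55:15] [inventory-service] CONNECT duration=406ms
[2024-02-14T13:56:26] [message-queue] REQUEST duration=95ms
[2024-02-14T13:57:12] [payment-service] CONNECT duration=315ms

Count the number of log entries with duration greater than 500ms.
4

To count timeouts:

1. Threshold: 500ms
2. Extract duration from each log entry
3. Count entries where duration > 500
4. Timeout count: 4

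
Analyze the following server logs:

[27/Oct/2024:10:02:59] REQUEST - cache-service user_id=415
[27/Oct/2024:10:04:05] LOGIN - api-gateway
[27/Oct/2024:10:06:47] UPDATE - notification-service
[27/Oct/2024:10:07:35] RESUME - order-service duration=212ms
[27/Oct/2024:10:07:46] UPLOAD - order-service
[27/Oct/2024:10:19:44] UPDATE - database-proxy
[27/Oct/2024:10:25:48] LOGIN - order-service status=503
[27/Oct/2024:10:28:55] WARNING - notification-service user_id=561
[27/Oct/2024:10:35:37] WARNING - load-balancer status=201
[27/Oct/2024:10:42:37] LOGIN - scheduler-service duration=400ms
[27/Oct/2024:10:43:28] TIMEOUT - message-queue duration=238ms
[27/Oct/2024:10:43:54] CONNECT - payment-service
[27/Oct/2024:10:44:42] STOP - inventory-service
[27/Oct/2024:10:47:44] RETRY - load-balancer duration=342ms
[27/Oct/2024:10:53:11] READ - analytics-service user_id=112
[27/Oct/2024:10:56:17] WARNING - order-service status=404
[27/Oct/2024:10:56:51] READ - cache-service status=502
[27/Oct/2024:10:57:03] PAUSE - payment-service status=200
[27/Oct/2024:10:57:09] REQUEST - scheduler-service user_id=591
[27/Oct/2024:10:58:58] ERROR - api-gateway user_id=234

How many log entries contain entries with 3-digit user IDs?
5

To find matching entries:

1. Pattern to match: entries with 3-digit user IDs
2. Scan each log entry for the pattern
3. Count matches: 5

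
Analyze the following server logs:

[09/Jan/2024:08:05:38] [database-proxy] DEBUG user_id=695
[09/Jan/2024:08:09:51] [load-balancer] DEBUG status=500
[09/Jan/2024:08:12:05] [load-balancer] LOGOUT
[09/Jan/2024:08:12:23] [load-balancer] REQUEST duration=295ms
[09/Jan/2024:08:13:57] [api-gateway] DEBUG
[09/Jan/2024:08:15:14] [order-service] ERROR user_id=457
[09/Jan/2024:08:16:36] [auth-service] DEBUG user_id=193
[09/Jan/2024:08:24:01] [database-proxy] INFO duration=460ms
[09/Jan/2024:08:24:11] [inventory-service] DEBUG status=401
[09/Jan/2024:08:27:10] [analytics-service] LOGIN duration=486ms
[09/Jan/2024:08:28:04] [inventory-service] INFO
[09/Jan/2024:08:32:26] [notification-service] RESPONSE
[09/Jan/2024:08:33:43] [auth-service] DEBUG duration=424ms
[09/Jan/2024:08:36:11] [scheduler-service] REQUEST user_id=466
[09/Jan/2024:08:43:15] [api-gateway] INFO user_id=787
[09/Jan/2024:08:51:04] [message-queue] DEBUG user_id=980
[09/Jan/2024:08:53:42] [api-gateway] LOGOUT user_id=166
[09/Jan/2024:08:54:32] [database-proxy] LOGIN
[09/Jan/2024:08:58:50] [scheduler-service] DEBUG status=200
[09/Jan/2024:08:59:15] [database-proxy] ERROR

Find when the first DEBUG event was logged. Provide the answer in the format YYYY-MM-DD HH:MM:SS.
2024-01-09 08:05:38

To find the first event:

1. Filter for all DEBUG events
2. Sort by timestamp
3. Select the first one
4. Timestamp: 2024-01-09 08:05:38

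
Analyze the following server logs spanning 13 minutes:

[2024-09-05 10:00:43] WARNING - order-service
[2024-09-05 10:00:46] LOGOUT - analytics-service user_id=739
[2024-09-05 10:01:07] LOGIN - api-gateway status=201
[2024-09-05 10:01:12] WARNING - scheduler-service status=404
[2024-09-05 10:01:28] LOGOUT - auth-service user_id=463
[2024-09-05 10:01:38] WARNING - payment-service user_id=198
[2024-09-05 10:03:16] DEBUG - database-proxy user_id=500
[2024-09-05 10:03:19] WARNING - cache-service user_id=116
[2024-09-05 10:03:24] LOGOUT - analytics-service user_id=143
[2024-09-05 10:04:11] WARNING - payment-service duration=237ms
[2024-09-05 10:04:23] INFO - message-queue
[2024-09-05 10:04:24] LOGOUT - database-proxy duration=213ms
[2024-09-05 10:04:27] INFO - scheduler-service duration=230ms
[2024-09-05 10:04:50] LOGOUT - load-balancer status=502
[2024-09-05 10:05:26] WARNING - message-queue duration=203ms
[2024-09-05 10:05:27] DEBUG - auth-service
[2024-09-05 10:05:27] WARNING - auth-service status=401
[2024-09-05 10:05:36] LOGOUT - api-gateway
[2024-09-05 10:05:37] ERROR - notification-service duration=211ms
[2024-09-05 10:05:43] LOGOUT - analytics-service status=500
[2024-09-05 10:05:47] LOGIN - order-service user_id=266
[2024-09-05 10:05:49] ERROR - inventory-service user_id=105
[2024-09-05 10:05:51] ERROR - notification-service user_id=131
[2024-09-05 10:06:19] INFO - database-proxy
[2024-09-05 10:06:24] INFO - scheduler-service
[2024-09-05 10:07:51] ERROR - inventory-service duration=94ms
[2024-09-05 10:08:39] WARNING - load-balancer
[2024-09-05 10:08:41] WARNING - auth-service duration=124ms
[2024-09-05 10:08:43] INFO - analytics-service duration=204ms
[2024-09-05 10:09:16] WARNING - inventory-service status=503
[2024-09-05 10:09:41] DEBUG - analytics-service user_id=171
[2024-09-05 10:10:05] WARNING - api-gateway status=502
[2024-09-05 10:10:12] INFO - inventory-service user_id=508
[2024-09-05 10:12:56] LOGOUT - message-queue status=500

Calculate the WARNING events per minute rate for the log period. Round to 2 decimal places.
0.85

To calculate the rate:

1. Count total WARNING events: 11
2. Total time period: 13 minutes
3. Rate = 11 / 13 = 0.85 events per minute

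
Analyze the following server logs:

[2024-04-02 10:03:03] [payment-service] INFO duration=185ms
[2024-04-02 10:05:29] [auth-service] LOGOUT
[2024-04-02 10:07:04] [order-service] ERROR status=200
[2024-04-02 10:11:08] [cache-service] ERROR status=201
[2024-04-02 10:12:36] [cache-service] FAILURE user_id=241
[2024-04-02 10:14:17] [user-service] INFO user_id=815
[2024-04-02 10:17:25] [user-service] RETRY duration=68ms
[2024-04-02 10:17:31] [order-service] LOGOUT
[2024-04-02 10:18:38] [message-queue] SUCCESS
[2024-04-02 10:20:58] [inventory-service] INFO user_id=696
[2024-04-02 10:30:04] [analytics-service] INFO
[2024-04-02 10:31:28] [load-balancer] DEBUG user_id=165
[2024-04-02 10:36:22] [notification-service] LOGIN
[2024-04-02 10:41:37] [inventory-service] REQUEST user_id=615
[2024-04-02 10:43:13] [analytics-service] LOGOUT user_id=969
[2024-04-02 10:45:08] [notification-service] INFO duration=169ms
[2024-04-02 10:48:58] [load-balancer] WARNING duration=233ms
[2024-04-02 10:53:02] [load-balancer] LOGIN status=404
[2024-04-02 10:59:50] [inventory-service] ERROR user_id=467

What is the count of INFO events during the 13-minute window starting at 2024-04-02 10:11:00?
2

To count events in the time window:

1. Window boundaries: 2024-04-02 10:11:00 to 2024-04-02 10:24:00
2. Filter for INFO events within this window
3. Count matching events: 2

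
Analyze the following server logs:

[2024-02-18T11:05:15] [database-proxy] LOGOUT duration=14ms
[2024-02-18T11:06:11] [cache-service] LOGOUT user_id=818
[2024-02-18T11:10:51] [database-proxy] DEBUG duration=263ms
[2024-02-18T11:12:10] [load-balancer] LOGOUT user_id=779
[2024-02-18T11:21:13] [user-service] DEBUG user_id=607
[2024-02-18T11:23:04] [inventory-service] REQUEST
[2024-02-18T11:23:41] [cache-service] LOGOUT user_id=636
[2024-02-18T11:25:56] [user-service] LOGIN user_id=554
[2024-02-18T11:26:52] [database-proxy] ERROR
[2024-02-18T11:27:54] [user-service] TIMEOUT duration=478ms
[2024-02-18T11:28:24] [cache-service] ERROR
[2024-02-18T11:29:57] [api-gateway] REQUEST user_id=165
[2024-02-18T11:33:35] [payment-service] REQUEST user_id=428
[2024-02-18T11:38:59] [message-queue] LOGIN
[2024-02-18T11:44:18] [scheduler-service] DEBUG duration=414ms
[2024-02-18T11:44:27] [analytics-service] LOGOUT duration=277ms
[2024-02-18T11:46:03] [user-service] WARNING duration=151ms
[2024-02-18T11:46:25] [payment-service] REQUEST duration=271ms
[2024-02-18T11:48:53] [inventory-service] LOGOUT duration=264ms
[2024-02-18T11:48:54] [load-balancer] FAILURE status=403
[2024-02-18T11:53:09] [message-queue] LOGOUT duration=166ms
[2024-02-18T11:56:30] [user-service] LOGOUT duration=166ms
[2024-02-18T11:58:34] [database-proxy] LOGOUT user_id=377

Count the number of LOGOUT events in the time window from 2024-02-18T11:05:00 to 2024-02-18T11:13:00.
3

To count events in the time window:

1. Window boundaries: 2024-02-18T11:05:00 to 2024-02-18T11:13:00
2. Filter for LOGOUT events within this window
3. Count matching events: 3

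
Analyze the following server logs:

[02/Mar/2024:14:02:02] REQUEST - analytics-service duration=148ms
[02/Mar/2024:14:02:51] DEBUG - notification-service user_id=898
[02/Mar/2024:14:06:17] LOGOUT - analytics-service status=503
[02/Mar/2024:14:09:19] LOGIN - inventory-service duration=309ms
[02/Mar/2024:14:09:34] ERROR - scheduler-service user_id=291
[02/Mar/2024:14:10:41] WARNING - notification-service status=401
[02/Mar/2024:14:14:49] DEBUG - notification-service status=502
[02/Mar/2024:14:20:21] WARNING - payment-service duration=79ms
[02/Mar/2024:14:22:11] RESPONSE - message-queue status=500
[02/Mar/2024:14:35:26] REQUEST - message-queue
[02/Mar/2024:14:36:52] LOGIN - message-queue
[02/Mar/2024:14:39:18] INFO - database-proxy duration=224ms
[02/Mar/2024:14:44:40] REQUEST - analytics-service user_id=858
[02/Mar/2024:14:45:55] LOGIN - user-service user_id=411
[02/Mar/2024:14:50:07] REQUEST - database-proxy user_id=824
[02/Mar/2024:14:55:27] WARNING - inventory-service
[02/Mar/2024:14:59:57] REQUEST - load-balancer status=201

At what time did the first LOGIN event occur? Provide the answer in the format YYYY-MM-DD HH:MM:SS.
2024-03-02 14:09:19

To find the first event:

1. Filter for all LOGIN events
2. Sort by timestamp
3. Select the first one
4. Timestamp: 2024-03-02 14:09:19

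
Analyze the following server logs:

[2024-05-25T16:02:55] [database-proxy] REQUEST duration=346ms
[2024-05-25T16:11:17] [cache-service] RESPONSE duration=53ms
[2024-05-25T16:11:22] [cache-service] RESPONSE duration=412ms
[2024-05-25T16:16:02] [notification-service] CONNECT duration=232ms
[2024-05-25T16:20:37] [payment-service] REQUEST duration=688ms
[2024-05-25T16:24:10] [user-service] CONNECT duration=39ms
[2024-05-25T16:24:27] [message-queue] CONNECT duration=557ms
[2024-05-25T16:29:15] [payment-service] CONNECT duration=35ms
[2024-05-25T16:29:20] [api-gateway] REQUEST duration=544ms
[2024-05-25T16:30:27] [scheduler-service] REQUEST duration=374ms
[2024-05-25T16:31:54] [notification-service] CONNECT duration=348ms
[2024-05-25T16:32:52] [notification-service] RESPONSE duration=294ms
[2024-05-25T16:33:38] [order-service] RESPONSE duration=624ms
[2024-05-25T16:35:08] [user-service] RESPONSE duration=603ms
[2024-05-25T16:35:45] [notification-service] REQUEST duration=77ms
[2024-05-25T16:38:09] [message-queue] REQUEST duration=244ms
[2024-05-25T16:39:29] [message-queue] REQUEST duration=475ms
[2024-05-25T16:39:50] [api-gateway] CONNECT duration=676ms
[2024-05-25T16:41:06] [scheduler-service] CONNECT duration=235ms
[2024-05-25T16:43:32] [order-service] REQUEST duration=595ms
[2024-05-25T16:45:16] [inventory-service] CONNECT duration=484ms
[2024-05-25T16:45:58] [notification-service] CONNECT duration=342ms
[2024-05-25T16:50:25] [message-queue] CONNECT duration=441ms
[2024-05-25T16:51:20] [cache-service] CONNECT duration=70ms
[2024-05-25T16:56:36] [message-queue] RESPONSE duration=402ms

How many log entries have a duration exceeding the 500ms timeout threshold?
7

To count timeouts:

1. Threshold: 500ms
2. Extract duration from each log entry
3. Count entries where duration > 500
4. Timeout count: 7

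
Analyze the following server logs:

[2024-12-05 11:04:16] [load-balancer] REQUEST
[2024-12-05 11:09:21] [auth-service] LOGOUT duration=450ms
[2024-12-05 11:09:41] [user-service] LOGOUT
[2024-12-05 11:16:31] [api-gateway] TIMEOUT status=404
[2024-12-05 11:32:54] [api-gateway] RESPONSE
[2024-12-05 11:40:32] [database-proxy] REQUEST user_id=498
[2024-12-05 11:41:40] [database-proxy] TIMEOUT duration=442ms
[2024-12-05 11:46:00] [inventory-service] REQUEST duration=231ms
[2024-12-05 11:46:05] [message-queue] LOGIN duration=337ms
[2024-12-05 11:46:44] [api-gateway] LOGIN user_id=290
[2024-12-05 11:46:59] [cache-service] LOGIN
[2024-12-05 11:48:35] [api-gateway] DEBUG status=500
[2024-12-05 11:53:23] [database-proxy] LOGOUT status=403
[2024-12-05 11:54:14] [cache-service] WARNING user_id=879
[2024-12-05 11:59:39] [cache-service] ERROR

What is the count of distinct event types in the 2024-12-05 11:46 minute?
2

To count unique event types:

1. Filter events in the minute starting at 2024-12-05 11:46
2. Extract event types from matching entries
3. Count unique types: 2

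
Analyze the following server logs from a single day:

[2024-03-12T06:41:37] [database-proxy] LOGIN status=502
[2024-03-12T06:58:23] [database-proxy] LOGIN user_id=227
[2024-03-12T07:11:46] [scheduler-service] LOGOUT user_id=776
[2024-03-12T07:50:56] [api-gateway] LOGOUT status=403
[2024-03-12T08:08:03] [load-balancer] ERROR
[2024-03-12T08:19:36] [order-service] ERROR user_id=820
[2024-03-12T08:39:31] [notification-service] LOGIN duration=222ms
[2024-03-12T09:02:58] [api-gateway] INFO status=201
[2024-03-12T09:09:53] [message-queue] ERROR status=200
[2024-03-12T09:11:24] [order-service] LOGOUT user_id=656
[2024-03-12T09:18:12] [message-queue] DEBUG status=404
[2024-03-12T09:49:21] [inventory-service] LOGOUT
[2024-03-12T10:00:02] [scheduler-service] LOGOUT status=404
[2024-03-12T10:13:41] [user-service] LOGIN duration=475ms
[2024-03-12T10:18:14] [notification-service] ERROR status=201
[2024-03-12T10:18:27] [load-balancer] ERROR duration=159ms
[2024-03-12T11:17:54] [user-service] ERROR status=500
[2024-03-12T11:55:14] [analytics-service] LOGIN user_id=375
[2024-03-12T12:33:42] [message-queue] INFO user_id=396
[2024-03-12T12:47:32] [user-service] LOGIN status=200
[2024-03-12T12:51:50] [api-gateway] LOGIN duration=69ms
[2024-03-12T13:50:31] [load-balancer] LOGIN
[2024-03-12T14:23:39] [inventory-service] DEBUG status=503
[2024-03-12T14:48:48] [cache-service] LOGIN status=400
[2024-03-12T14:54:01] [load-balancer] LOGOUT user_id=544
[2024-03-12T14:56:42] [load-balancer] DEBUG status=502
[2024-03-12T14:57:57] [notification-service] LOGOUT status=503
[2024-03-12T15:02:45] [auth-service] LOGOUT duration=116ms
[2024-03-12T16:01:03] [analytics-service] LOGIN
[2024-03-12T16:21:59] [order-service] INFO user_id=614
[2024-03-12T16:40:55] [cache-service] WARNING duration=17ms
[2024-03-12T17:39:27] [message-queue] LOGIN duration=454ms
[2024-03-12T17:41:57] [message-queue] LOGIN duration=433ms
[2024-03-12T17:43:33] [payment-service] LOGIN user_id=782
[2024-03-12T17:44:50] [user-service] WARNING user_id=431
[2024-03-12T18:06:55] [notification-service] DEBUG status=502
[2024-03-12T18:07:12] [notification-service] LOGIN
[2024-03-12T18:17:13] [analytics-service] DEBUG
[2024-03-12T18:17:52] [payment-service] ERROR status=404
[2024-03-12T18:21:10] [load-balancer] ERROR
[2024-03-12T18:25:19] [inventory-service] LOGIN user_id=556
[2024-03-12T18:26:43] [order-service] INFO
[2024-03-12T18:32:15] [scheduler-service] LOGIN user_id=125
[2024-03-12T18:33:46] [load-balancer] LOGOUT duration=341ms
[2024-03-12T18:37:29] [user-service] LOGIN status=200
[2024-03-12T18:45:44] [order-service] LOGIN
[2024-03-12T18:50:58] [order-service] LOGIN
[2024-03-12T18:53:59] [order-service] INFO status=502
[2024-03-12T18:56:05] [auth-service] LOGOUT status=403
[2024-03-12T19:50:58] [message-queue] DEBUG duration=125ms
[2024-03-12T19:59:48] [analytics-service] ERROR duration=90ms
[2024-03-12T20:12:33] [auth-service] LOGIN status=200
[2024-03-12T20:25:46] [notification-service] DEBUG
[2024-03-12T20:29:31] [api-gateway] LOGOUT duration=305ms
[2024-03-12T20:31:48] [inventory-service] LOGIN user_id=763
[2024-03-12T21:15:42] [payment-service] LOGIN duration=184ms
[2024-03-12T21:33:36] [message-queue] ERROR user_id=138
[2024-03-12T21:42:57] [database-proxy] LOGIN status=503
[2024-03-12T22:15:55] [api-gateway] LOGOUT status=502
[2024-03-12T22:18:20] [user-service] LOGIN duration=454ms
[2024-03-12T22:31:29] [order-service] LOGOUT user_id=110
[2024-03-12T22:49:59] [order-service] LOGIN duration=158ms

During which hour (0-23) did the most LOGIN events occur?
18

To find the peak hour:

1. Group all LOGIN events by hour
2. Count events in each hour
3. Find hour with maximum count
4. Peak hour: 18 (with 6 events)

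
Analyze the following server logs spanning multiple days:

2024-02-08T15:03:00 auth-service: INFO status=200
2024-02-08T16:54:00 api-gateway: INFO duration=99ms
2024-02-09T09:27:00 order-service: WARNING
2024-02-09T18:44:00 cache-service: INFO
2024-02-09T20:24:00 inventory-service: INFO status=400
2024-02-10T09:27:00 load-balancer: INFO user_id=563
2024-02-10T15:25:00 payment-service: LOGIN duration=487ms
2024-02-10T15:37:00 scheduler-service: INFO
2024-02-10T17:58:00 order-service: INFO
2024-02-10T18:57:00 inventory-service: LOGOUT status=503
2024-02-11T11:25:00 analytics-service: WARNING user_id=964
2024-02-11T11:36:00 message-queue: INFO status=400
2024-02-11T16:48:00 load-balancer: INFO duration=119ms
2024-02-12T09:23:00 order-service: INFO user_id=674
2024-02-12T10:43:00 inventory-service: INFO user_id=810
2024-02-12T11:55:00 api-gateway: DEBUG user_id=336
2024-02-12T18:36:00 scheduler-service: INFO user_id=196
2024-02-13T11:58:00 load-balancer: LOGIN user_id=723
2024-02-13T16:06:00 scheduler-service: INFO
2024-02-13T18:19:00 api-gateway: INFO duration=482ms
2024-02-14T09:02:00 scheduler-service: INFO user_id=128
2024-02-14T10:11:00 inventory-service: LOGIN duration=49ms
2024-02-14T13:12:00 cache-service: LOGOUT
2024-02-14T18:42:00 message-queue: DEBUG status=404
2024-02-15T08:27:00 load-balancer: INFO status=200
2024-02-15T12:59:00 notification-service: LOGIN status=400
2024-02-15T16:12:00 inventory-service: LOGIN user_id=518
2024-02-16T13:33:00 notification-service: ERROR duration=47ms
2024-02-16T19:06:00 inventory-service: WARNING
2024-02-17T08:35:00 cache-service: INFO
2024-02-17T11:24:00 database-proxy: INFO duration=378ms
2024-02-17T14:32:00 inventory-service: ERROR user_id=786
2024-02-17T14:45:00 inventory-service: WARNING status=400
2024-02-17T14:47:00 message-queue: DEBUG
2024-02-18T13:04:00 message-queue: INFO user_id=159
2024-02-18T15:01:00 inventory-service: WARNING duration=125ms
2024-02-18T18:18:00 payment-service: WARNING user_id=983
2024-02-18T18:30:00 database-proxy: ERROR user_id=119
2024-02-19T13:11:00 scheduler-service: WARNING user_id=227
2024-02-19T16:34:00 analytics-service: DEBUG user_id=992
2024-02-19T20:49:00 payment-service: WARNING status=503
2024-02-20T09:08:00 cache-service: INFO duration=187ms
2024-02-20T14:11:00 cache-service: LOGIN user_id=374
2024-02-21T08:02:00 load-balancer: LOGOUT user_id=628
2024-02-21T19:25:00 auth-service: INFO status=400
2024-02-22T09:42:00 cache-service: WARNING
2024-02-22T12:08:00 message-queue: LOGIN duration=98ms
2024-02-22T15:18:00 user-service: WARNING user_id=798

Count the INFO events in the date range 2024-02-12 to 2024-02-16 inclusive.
7

To filter by date range:

1. Date range: 2024-02-12 through 2024-02-16, both dates inclusive
2. Filter for INFO events whose date falls in this range
3. Count matching events: 7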